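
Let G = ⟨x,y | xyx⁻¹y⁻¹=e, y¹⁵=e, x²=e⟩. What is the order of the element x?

Compute successive powers until reaching e:
  x¹ = x, x² = e.
The smallest positive k with xᵏ = e is 2.

Answer: 2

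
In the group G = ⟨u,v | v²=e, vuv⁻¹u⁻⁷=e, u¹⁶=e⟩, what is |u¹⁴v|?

Compute successive powers until reaching e:
  (u¹⁴v)¹ = u¹⁴v, (u¹⁴v)² = e.
The smallest positive k with (u¹⁴v)ᵏ = e is 2.

Answer: 2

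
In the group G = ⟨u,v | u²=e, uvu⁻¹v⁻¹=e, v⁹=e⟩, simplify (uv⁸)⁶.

Compute successive powers of (uv⁸), reducing at each step:
  (uv⁸)²: (uv⁸) · u = v⁸;   (v⁸) · v⁸ = v⁷
  (uv⁸)³: (v⁷) · u = uv⁷;   (uv⁷) · v⁸ = uv⁶
  (uv⁸)⁴: (uv⁶) · u = v⁶;   (v⁶) · v⁸ = v⁵
  (uv⁸)⁵: (v⁵) · u = uv⁵;   (uv⁵) · v⁸ = uv⁴
  (uv⁸)⁶: (uv⁴) · u = v⁴;   (v⁴) · v⁸ = v³

Answer: v³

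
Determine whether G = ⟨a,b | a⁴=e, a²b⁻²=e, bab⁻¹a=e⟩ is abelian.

a·b = ab but b·a = ab⁻¹, so a·b ≠ b·a and G is not abelian.

Answer: No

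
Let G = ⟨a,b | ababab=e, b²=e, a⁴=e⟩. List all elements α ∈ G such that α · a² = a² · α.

⟨a²⟩ ⊆ C_G(a²) since powers of a² commute with a²; so |C_G(a²)| ≥ |⟨a²⟩| = 2.
By orbit–stabilizer, |C_G(a²)| = |G| / |conj. class of a²| = 24 / 3 = 8.
The 8 elements commuting with a² are {e, a, a², a³, aba²b, ba²b, a²ba²b, a³ba²b}.

Answer: {e, a, a², a³, aba²b, ba²b, a²ba²b, a³ba²b}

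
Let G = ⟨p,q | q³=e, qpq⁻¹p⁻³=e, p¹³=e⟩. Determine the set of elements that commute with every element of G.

An element z ∈ Z(G) iff z commutes with every generator.
For example e is central: e·p = p = p·e; e·q = q = q·e.
Whereas p ∉ Z(G) since p·q = pq ≠ p³q = q·p.
Checking each of the 39 elements this way gives Z(G) = {e}, of order 1.

Answer: {e}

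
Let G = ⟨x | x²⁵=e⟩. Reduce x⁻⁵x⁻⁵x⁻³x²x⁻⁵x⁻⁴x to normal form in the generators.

Multiply left to right, reducing at each step:
  (x²⁰) · x⁻⁵ = x¹⁵
  (x¹⁵) · x⁻³ = x¹²
  (x¹²) · x² = x¹⁴
  (x¹⁴) · x⁻⁵ = x⁹
  (x⁹) · x⁻⁴ = x⁵
  (x⁵) · x = x⁶

Answer: x⁶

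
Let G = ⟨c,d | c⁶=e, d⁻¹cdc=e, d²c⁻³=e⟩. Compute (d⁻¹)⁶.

Compute successive powers of (d⁻¹), reducing at each step:
  (d⁻¹)²: (d⁻¹) · d⁻¹ = c³
  (d⁻¹)³: (c³) · d⁻¹ = d
  (d⁻¹)⁴: d · d⁻¹ = e
  (d⁻¹)⁵: e · d⁻¹ = d⁻¹
  (d⁻¹)⁶: (d⁻¹) · d⁻¹ = c³

Answer: c³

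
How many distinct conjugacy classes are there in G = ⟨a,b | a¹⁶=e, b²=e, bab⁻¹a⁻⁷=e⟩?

The conjugacy classes (representative and size) are:
  [e] (size 1), [a] (size 2), [a¹⁴] (size 2), [a³] (size 2), [a⁴] (size 2), [a¹⁰] (size 2), [a⁸] (size 1), [a⁹] (size 2), [a¹¹] (size 2), [a¹⁰b] (size 8), [ab] (size 8).
Class equation: 1 + 2 + 2 + 2 + 2 + 2 + 1 + 2 + 2 + 8 + 8 = 32 = |G|. So G has 11 conjugacy classes.

Answer: 11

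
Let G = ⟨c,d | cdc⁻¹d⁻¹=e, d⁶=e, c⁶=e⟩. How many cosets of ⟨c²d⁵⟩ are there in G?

First find ord(c²d⁵) by computing successive powers:
  (c²d⁵)¹ = c²d⁵, (c²d⁵)² = c⁴d⁴, (c²d⁵)³ = d³, (c²d⁵)⁴ = c²d², (c²d⁵)⁵ = c⁴d, (c²d⁵)⁶ = e.
So |⟨c²d⁵⟩| = ord(c²d⁵) = 6. With |G| = 36, by Lagrange [G : ⟨c²d⁵⟩] = 36/6 = 6.

Answer: 6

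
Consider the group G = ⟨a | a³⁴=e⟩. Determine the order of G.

G is generated by a single element, so G is cyclic. The relator gives a³⁴ = e and no smaller power is forced to be e, so the 34 powers {a, e, a², a³, a⁴, a⁵, a⁶, a⁷, a⁸, a⁹, a²², a²³, a²¹, a²⁰, a²⁴, a²⁵, a²⁶, a²⁷, a²⁸, a²⁹, a³², a³³, a³¹, a³⁰, a¹², a¹³, a¹¹, a¹⁰, a¹⁴, a¹⁵, a¹⁶, a¹⁷, a¹⁸, a¹⁹} are distinct. Hence |G| = 34.

Answer: 34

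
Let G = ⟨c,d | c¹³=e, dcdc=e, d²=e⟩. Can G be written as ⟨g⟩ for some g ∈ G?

Every cyclic group is abelian. But c·d = cd while d·c = c¹²d, so c·d ≠ d·c and G is not abelian. Hence G is not cyclic.

Answer: No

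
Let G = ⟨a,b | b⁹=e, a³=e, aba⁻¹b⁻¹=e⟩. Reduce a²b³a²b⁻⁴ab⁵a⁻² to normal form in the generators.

Multiply left to right, reducing at each step:
  (a²) · b³ = a²b³
  (a²b³) · a² = ab³
  (ab³) · b⁻⁴ = ab⁸
  (ab⁸) · a = a²b⁸
  (a²b⁸) · b⁵ = a²b⁴
  (a²b⁴) · a⁻² = b⁴

Answer: b⁴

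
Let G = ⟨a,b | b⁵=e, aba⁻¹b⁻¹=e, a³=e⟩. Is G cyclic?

|G| = 15. The element ab has order 15 (its powers give 15 distinct elements), so ⟨ab⟩ = G and G is cyclic.

Answer: Yes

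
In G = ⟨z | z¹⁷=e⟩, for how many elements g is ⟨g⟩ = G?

G is cyclic of order 17. An element generates G iff its order is 17, and a cyclic group of order 17 has exactly φ(17) = 16 such elements.

Answer: 16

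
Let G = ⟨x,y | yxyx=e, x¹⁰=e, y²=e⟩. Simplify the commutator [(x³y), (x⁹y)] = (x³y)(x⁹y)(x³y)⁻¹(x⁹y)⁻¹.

[(x³y), (x⁹y)] = (x³y)·(x⁹y)·(x³y)⁻¹·(x⁹y)⁻¹.
  (x³y) · (x⁹y) = x⁴
  (x⁴) · (x³y) = x⁷y
  (x⁷y) · (x⁹y) = x⁸

Answer: x⁸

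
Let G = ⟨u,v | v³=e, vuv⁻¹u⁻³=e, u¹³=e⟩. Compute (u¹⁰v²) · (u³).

Compute (u¹⁰v²) · (u³) by multiplying left to right and reducing via the relations at each step:
  (u¹⁰v²) · u³ = u¹¹v²

Answer: u¹¹v²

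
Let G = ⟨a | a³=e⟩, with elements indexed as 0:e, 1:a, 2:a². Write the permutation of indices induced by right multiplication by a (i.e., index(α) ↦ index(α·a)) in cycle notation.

(0 1 2)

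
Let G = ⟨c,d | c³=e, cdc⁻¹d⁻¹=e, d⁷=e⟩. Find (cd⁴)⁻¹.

The order of (cd⁴) is 21 (smallest k with (cd⁴)ᵏ = e), so (cd⁴)⁻¹ = (cd⁴)²⁰ = c²d³.
Check: (cd⁴) · (c²d³) → (cd⁴) · c² = d⁴;   (d⁴) · d³ = e, giving e as required.

Answer: c²d³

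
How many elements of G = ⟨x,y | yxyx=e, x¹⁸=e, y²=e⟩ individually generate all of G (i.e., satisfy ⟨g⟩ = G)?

⟨g⟩ = G would require ord(g) = |G| = 36, but the maximum element order in G is 18 < 36. So G is not cyclic and no single element generates it: the count is 0.

Answer: 0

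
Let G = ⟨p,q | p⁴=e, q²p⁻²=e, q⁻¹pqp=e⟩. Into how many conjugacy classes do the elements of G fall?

The conjugacy classes (representative and size) are:
  [e] (size 1), [p³] (size 2), [p²] (size 1), [q⁻¹] (size 2), [pq⁻¹] (size 2).
Class equation: 1 + 2 + 1 + 2 + 2 = 8 = |G|. So G has 5 conjugacy classes.

Answer: 5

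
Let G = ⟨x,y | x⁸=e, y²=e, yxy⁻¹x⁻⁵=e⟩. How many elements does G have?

Enumerate words in the generators, reducing via the relations: the distinct elements are
  {e, x, y, xy, x², x³, x⁴, x⁵, x⁶, x⁷, x²y, x³y, x⁴y, x⁵y, x⁶y, x⁷y}.
No further products give new elements, so |G| = 16.

Answer: 16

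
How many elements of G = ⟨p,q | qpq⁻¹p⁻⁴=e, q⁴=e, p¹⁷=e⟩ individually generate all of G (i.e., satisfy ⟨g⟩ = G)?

⟨g⟩ = G would require ord(g) = |G| = 68, but the maximum element order in G is 17 < 68. So G is not cyclic and no single element generates it: the count is 0.

Answer: 0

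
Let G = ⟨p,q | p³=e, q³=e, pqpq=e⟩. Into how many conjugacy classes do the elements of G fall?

The conjugacy classes (representative and size) are:
  [e] (size 1), [qp²] (size 4), [q²p] (size 4), [p²q²] (size 3).
Class equation: 1 + 4 + 4 + 3 = 12 = |G|. So G has 4 conjugacy classes.

Answer: 4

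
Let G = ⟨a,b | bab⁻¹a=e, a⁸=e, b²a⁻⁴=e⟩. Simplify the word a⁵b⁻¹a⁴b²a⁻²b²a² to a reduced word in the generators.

Multiply left to right, reducing at each step:
  (a⁵) · b⁻¹ = ab
  (ab) · a⁴ = ab⁻¹
  (ab⁻¹) · b² = ab
  (ab) · a⁻² = a³b
  (a³b) · b² = a³b⁻¹
  (a³b⁻¹) · a² = ab⁻¹

Answer: ab⁻¹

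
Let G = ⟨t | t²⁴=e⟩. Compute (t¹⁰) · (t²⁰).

Compute (t¹⁰) · (t²⁰) by multiplying left to right and reducing via the relations at each step:
  (t¹⁰) · t²⁰ = t⁶

Answer: t⁶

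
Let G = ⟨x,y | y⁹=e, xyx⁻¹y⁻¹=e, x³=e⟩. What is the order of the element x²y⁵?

Compute successive powers until reaching e:
  (x²y⁵)¹ = x²y⁵, (x²y⁵)² = xy, (x²y⁵)³ = y⁶, (x²y⁵)⁴ = x²y², (x²y⁵)⁵ = xy⁷, (x²y⁵)⁶ = y³, (x²y⁵)⁷ = x²y⁸, (x²y⁵)⁸ = xy⁴, (x²y⁵)⁹ = e.
The smallest positive k with (x²y⁵)ᵏ = e is 9.

Answer: 9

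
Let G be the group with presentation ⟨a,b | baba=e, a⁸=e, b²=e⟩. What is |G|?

Enumerate words in the generators, reducing via the relations: the distinct elements are
  {a, b, e, ab, a², a³, a⁴, a⁵, a⁶, a⁷, a²b, a³b, a⁴b, a⁵b, a⁶b, a⁷b}.
No further products give new elements, so |G| = 16.

Answer: 16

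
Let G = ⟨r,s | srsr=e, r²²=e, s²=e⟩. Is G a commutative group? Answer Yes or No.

r·s = rs but s·r = r²¹s, so r·s ≠ s·r and G is not abelian.

Answer: No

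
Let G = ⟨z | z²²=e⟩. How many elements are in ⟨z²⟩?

|⟨z²⟩| equals the order of z². Compute successive powers until reaching e:
  (z²)¹ = z², (z²)² = z⁴, (z²)³ = z⁶, (z²)⁴ = z⁸, (z²)⁵ = z¹⁰, (z²)⁶ = z¹², (z²)⁷ = z¹⁴, (z²)⁸ = z¹⁶, (z²)⁹ = z¹⁸, (z²)¹⁰ = z²⁰, (z²)¹¹ = e.
The smallest positive k with (z²)ᵏ = e is 11, so |⟨z²⟩| = 11.

Answer: 11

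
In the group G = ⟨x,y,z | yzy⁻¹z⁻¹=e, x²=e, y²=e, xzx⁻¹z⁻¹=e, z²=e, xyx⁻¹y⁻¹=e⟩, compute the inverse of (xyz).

The order of (xyz) is 2 (smallest k with (xyz)ᵏ = e), so (xyz)⁻¹ = (xyz)¹ = xyz.
Check: (xyz) · (xyz) → (xyz) · x = yz;   (yz) · y = z;   z · z = e, giving e as required.

Answer: xyz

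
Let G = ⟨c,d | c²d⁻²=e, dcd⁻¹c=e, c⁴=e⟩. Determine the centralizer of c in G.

⟨c⟩ ⊆ C_G(c) since powers of c commute with c; so |C_G(c)| ≥ |⟨c⟩| = 4.
By orbit–stabilizer, |C_G(c)| = |G| / |conj. class of c| = 8 / 2 = 4.
The 4 elements commuting with c are {e, c, c², c³}.

Answer: {e, c, c², c³}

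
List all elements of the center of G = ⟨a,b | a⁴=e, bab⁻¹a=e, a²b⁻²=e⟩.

An element z ∈ Z(G) iff z commutes with every generator.
For example a² is central: (a²)·a = a³ = a·(a²); (a²)·b = b⁻¹ = b·(a²).
Whereas a ∉ Z(G) since a·b = ab ≠ ab⁻¹ = b·a.
Checking each of the 8 elements this way gives Z(G) = {e, a²}, of order 2.

Answer: {e, a²}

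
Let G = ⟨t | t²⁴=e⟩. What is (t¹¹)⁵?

Compute successive powers of (t¹¹), reducing at each step:
  (t¹¹)²: (t¹¹) · t¹¹ = t²²
  (t¹¹)³: (t²²) · t¹¹ = t⁹
  (t¹¹)⁴: (t⁹) · t¹¹ = t²⁰
  (t¹¹)⁵: (t²⁰) · t¹¹ = t⁷

Answer: t⁷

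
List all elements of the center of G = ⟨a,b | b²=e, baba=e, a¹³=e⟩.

An element z ∈ Z(G) iff z commutes with every generator.
For example e is central: e·a = a = a·e; e·b = b = b·e.
Whereas a ∉ Z(G) since a·b = ab ≠ a¹²b = b·a.
Checking each of the 26 elements this way gives Z(G) = {e}, of order 1.

Answer: {e}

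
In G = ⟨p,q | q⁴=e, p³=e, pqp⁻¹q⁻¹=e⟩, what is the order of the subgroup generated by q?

|⟨q⟩| equals the order of q. Compute successive powers until reaching e:
  q¹ = q, q² = q², q³ = q³, q⁴ = e.
The smallest positive k with qᵏ = e is 4, so |⟨q⟩| = 4.

Answer: 4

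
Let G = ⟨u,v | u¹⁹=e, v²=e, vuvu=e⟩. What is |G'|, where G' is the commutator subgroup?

G' = [G, G] is generated by all commutators. The generator-pair commutators are: [u, v] = u².
The subgroup they normally generate is {e, u, u², u³, u⁴, u⁵, u⁶, u⁷, u⁸, u⁹, u¹⁰, u¹¹, u¹², u¹³, u¹⁴, u¹⁵, u¹⁶, u¹⁷, u¹⁸}, of order 19.
Check: |G/G'| = 38/19 = 2 is the order of the abelianisation.

Answer: 19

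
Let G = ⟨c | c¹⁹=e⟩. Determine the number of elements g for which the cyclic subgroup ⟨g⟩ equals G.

G is cyclic of order 19. An element generates G iff its order is 19, and a cyclic group of order 19 has exactly φ(19) = 18 such elements.

Answer: 18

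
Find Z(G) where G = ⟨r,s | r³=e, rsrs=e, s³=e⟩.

An element z ∈ Z(G) iff z commutes with every generator.
For example e is central: e·r = r = r·e; e·s = s = s·e.
Whereas r ∉ Z(G) since r·s = rs ≠ r²s² = s·r.
Checking each of the 12 elements this way gives Z(G) = {e}, of order 1.

Answer: {e}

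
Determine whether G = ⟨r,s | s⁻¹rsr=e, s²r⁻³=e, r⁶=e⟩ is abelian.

r·s = rs but s·r = r²s⁻¹, so r·s ≠ s·r and G is not abelian.

Answer: No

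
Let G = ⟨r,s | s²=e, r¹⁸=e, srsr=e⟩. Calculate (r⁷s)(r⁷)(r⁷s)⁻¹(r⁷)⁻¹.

[(r⁷s), (r⁷)] = (r⁷s)·(r⁷)·(r⁷s)⁻¹·(r⁷)⁻¹.
  (r⁷s) · (r⁷) = s
  s · (r⁷s) = r¹¹
  (r¹¹) · (r¹¹) = r⁴

Answer: r⁴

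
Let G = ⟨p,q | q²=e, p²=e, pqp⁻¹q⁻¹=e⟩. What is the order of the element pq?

Compute successive powers until reaching e:
  (pq)¹ = pq, (pq)² = e.
The smallest positive k with (pq)ᵏ = e is 2.

Answer: 2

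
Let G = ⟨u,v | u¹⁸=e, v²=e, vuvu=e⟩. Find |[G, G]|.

G' = [G, G] is generated by all commutators. The generator-pair commutators are: [u, v] = u².
The subgroup they normally generate is {e, u², u⁴, u⁶, u⁸, u¹⁰, u¹², u¹⁴, u¹⁶}, of order 9.
Check: |G/G'| = 36/9 = 4 is the order of the abelianisation.

Answer: 9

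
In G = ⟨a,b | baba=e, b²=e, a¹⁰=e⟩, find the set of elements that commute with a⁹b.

⟨a⁹b⟩ ⊆ C_G(a⁹b) since powers of a⁹b commute with a⁹b; so |C_G(a⁹b)| ≥ |⟨a⁹b⟩| = 2.
By orbit–stabilizer, |C_G(a⁹b)| = |G| / |conj. class of a⁹b| = 20 / 5 = 4.
The 4 elements commuting with a⁹b are {e, a⁵, a⁹b, a⁴b}.

Answer: {e, a⁵, a⁹b, a⁴b}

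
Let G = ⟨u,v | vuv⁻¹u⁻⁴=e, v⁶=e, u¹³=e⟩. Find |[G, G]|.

G' = [G, G] is generated by all commutators. The generator-pair commutators are: [u, v] = u¹⁰.
The subgroup they normally generate is {e, u, u², u³, u⁴, u⁵, u⁶, u⁷, u⁸, u⁹, u¹⁰, u¹¹, u¹²}, of order 13.
Check: |G/G'| = 78/13 = 6 is the order of the abelianisation.

Answer: 13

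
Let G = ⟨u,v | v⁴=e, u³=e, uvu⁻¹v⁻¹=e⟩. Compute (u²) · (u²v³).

Compute (u²) · (u²v³) by multiplying left to right and reducing via the relations at each step:
  (u²) · u² = u
  u · v³ = uv³

Answer: uv³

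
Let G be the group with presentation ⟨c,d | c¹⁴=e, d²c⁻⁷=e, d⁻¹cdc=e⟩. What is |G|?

Enumerate words in the generators, reducing via the relations: the distinct elements are
  {c, d, e, cd, c², c³, c⁴, c⁵, c⁶, c⁷, c⁸, c⁹, c²d, c³d, c¹², c¹³, c¹¹, c¹⁰, c⁴d, c⁵d, c⁶d, d⁻¹, cd⁻¹, c²d⁻¹, c³d⁻¹, c⁴d⁻¹, c⁵d⁻¹, c⁶d⁻¹}.
No further products give new elements, so |G| = 28.

Answer: 28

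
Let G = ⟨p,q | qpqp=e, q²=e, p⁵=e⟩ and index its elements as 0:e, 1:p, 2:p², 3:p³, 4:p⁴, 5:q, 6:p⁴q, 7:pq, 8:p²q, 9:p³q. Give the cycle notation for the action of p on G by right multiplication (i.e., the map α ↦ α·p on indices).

(0 1 2 3 4)(5 6 9 8 7)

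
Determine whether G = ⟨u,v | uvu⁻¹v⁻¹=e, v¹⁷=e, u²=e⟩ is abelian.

Each pair of generators commutes: u·v = uv = v·u. Since the generators pairwise commute, every element of G commutes with every other, so G is abelian.

Answer: Yes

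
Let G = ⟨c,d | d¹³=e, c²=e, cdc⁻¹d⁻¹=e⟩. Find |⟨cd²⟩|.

|⟨cd²⟩| equals the order of cd². Compute successive powers until reaching e:
  (cd²)¹ = cd², (cd²)² = d⁴, (cd²)³ = cd⁶, (cd²)⁴ = d⁸, (cd²)⁵ = cd¹⁰, (cd²)⁶ = d¹², (cd²)⁷ = cd, (cd²)⁸ = d³, (cd²)⁹ = cd⁵, (cd²)¹⁰ = d⁷, (cd²)¹¹ = cd⁹, (cd²)¹² = d¹¹, (cd²)¹³ = c, (cd²)¹⁴ = d², (cd²)¹⁵ = cd⁴, (cd²)¹⁶ = d⁶, (cd²)¹⁷ = cd⁸, (cd²)¹⁸ = d¹⁰, (cd²)¹⁹ = cd¹², (cd²)²⁰ = d, (cd²)²¹ = cd³, (cd²)²² = d⁵, (cd²)²³ = cd⁷, (cd²)²⁴ = d⁹, (cd²)²⁵ = cd¹¹, (cd²)²⁶ = e.
The smallest positive k with (cd²)ᵏ = e is 26, so |⟨cd²⟩| = 26.

Answer: 26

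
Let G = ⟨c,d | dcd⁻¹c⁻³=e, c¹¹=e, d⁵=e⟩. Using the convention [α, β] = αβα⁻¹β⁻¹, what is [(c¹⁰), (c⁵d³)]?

[(c¹⁰), (c⁵d³)] = (c¹⁰)·(c⁵d³)·(c¹⁰)⁻¹·(c⁵d³)⁻¹.
  (c¹⁰) · (c⁵d³) = c⁴d³
  (c⁴d³) · c = c⁹d³
  (c⁹d³) · (c¹⁰d²) = c⁴

Answer: c⁴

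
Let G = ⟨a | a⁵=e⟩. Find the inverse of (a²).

The order of (a²) is 5 (smallest k with (a²)ᵏ = e), so (a²)⁻¹ = (a²)⁴ = a³.
Check: (a²) · (a³) → (a²) · a³ = e, giving e as required.

Answer: a³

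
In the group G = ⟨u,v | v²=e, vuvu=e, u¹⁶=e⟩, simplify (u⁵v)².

Compute successive powers of (u⁵v), reducing at each step:
  (u⁵v)²: (u⁵v) · u⁵ = v;   v · v = e

Answer: e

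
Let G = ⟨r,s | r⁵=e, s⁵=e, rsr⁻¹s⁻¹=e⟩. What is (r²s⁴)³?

Compute successive powers of (r²s⁴), reducing at each step:
  (r²s⁴)²: (r²s⁴) · r² = r⁴s⁴;   (r⁴s⁴) · s⁴ = r⁴s³
  (r²s⁴)³: (r⁴s³) · r² = rs³;   (rs³) · s⁴ = rs²

Answer: rs²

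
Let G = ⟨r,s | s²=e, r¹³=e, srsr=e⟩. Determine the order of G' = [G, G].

G' = [G, G] is generated by all commutators. The generator-pair commutators are: [r, s] = r².
The subgroup they normally generate is {e, r, r², r³, r⁴, r⁵, r⁶, r⁷, r⁸, r⁹, r¹⁰, r¹¹, r¹²}, of order 13.
Check: |G/G'| = 26/13 = 2 is the order of the abelianisation.

Answer: 13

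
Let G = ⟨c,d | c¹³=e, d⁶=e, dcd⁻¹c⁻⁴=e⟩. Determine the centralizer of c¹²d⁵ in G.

⟨c¹²d⁵⟩ ⊆ C_G(c¹²d⁵) since powers of c¹²d⁵ commute with c¹²d⁵; so |C_G(c¹²d⁵)| ≥ |⟨c¹²d⁵⟩| = 6.
By orbit–stabilizer, |C_G(c¹²d⁵)| = |G| / |conj. class of c¹²d⁵| = 78 / 13 = 6.
The 6 elements commuting with c¹²d⁵ are {e, c⁴d, c²d⁴, c⁶d³, c⁷d², c¹²d⁵}.

Answer: {e, c⁴d, c²d⁴, c⁶d³, c⁷d², c¹²d⁵}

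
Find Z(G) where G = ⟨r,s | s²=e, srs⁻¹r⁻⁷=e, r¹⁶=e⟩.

An element z ∈ Z(G) iff z commutes with every generator.
For example r⁸ is central: (r⁸)·r = r⁹ = r·(r⁸); (r⁸)·s = r⁸s = s·(r⁸).
Whereas r ∉ Z(G) since r·s = rs ≠ r⁷s = s·r.
Checking each of the 32 elements this way gives Z(G) = {e, r⁸}, of order 2.

Answer: {e, r⁸}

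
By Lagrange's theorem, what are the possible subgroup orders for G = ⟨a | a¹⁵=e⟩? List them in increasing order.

|G| = 15 = 3 · 5. By Lagrange's theorem the order of any subgroup divides 15; the divisors of 15 are 1, 3, 5, 15.

Answer: 1, 3, 5, 15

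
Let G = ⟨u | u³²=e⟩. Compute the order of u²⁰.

Compute successive powers until reaching e:
  (u²⁰)¹ = u²⁰, (u²⁰)² = u⁸, (u²⁰)³ = u²⁸, (u²⁰)⁴ = u¹⁶, (u²⁰)⁵ = u⁴, (u²⁰)⁶ = u²⁴, (u²⁰)⁷ = u¹², (u²⁰)⁸ = e.
The smallest positive k with (u²⁰)ᵏ = e is 8.

Answer: 8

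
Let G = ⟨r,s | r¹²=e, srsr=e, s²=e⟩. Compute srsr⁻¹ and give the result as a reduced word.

Multiply left to right, reducing at each step:
  s · r = r¹¹s
  (r¹¹s) · s = r¹¹
  (r¹¹) · r⁻¹ = r¹⁰

Answer: r¹⁰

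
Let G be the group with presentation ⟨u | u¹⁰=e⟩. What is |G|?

G is generated by a single element, so G is cyclic. The relator gives u¹⁰ = e and no smaller power is forced to be e, so the 10 powers {e, u, u², u³, u⁴, u⁵, u⁶, u⁷, u⁸, u⁹} are distinct. Hence |G| = 10.

Answer: 10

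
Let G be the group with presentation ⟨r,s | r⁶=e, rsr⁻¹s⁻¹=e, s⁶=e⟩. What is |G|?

Enumerate words in the generators, reducing via the relations: the distinct elements are
  {e, r, s, rs, r², r³, r⁴, r⁵, s², s³, s⁴, s⁵, rs², rs³, rs⁴, rs⁵, r²s, r³s, r⁴s, r⁵s, r²s², r²s³, r²s⁴, r²s⁵, r³s², r³s³, r³s⁴, r³s⁵, r⁴s², r⁴s³, r⁴s⁴, r⁴s⁵, r⁵s², r⁵s³, r⁵s⁴, r⁵s⁵}.
No further products give new elements, so |G| = 36.

Answer: 36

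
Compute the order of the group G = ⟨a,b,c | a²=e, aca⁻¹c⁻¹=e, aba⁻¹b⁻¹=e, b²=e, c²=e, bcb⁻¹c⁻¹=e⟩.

Enumerate words in the generators, reducing via the relations: the distinct elements are
  {a, b, c, e, ab, ac, bc, abc}.
No further products give new elements, so |G| = 8.

Answer: 8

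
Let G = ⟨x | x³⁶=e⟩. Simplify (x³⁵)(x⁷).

Compute (x³⁵) · (x⁷) by multiplying left to right and reducing via the relations at each step:
  (x³⁵) · x⁷ = x⁶

Answer: x⁶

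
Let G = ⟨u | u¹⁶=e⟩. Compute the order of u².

Compute successive powers until reaching e:
  (u²)¹ = u², (u²)² = u⁴, (u²)³ = u⁶, (u²)⁴ = u⁸, (u²)⁵ = u¹⁰, (u²)⁶ = u¹², (u²)⁷ = u¹⁴, (u²)⁸ = e.
The smallest positive k with (u²)ᵏ = e is 8.

Answer: 8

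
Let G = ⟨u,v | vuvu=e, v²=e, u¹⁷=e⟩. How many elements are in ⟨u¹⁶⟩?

|⟨u¹⁶⟩| equals the order of u¹⁶. Compute successive powers until reaching e:
  (u¹⁶)¹ = u¹⁶, (u¹⁶)² = u¹⁵, (u¹⁶)³ = u¹⁴, (u¹⁶)⁴ = u¹³, (u¹⁶)⁵ = u¹², (u¹⁶)⁶ = u¹¹, (u¹⁶)⁷ = u¹⁰, (u¹⁶)⁸ = u⁹, (u¹⁶)⁹ = u⁸, (u¹⁶)¹⁰ = u⁷, (u¹⁶)¹¹ = u⁶, (u¹⁶)¹² = u⁵, (u¹⁶)¹³ = u⁴, (u¹⁶)¹⁴ = u³, (u¹⁶)¹⁵ = u², (u¹⁶)¹⁶ = u, (u¹⁶)¹⁷ = e.
The smallest positive k with (u¹⁶)ᵏ = e is 17, so |⟨u¹⁶⟩| = 17.

Answer: 17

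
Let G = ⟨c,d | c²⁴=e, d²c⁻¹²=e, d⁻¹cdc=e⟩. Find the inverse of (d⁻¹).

The order of (d⁻¹) is 4 (smallest k with (d⁻¹)ᵏ = e), so (d⁻¹)⁻¹ = (d⁻¹)³ = d.
Check: (d⁻¹) · d → (d⁻¹) · d = e, giving e as required.

Answer: d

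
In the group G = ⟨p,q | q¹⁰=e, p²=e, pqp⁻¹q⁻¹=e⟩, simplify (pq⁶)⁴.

Compute successive powers of (pq⁶), reducing at each step:
  (pq⁶)²: (pq⁶) · p = q⁶;   (q⁶) · q⁶ = q²
  (pq⁶)³: (q²) · p = pq²;   (pq²) · q⁶ = pq⁸
  (pq⁶)⁴: (pq⁸) · p = q⁸;   (q⁸) · q⁶ = q⁴

Answer: q⁴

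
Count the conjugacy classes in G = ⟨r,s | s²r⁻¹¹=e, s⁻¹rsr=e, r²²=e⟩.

The conjugacy classes (representative and size) are:
  [e] (size 1), [r²¹] (size 2), [r²] (size 2), [r³] (size 2), [r¹⁸] (size 2), [r¹⁷] (size 2), [r⁶] (size 2), [r⁷] (size 2), [r⁸] (size 2), [r¹³] (size 2), [r¹²] (size 2), [r¹¹] (size 1), [r¹⁰s] (size 11), [r⁷s] (size 11).
Class equation: 1 + 2 + 2 + 2 + 2 + 2 + 2 + 2 + 2 + 2 + 2 + 1 + 11 + 11 = 44 = |G|. So G has 14 conjugacy classes.

Answer: 14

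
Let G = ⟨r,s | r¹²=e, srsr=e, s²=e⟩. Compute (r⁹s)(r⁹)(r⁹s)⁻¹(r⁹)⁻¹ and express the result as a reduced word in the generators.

[(r⁹s), (r⁹)] = (r⁹s)·(r⁹)·(r⁹s)⁻¹·(r⁹)⁻¹.
  (r⁹s) · (r⁹) = s
  s · (r⁹s) = r³
  (r³) · (r³) = r⁶

Answer: r⁶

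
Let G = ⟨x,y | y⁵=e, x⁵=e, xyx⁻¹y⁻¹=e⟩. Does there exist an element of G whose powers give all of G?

|G| = 25, but the maximum element order in G is 5 < 25. No single element generates all of G, so G is not cyclic.

Answer: No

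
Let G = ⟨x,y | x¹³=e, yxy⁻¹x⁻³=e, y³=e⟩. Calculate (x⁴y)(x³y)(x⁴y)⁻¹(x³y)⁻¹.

[(x⁴y), (x³y)] = (x⁴y)·(x³y)·(x⁴y)⁻¹·(x³y)⁻¹.
  (x⁴y) · (x³y) = y²
  (y²) · (x³y²) = xy
  (xy) · (x¹²y²) = x¹¹

Answer: x¹¹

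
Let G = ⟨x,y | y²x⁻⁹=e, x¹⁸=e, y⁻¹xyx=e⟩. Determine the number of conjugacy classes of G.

The conjugacy classes (representative and size) are:
  [e] (size 1), [x¹⁷] (size 2), [x¹⁶] (size 2), [x³] (size 2), [x¹⁴] (size 2), [x¹³] (size 2), [x¹²] (size 2), [x¹¹] (size 2), [x¹⁰] (size 2), [x⁹] (size 1), [x⁸y] (size 9), [xy] (size 9).
Class equation: 1 + 2 + 2 + 2 + 2 + 2 + 2 + 2 + 2 + 1 + 9 + 9 = 36 = |G|. So G has 12 conjugacy classes.

Answer: 12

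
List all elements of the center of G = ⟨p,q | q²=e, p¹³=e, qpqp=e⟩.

An element z ∈ Z(G) iff z commutes with every generator.
For example e is central: e·p = p = p·e; e·q = q = q·e.
Whereas p ∉ Z(G) since p·q = pq ≠ p¹²q = q·p.
Checking each of the 26 elements this way gives Z(G) = {e}, of order 1.

Answer: {e}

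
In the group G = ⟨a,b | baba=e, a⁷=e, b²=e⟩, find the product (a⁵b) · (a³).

Compute (a⁵b) · (a³) by multiplying left to right and reducing via the relations at each step:
  (a⁵b) · a³ = a²b

Answer: a²b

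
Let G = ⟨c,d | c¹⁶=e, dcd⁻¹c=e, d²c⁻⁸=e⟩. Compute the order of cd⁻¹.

Compute successive powers until reaching e:
  (cd⁻¹)¹ = cd⁻¹, (cd⁻¹)² = c⁸, (cd⁻¹)³ = cd, (cd⁻¹)⁴ = e.
The smallest positive k with (cd⁻¹)ᵏ = e is 4.

Answer: 4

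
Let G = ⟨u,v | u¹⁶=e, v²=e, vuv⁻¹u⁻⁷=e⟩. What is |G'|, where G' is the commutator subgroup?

G' = [G, G] is generated by all commutators. The generator-pair commutators are: [u, v] = u¹⁰.
The subgroup they normally generate is {e, u², u⁴, u⁶, u⁸, u¹⁰, u¹², u¹⁴}, of order 8.
Check: |G/G'| = 32/8 = 4 is the order of the abelianisation.

Answer: 8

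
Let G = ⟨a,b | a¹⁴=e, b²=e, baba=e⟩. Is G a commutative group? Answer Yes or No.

a·b = ab but b·a = a¹³b, so a·b ≠ b·a and G is not abelian.

Answer: No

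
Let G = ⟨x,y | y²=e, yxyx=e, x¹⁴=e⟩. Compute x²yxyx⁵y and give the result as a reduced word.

Multiply left to right, reducing at each step:
  (x²) · y = x²y
  (x²y) · x = xy
  (xy) · y = x
  x · x⁵ = x⁶
  (x⁶) · y = x⁶y

Answer: x⁶y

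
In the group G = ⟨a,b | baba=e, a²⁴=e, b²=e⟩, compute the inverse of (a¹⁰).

The order of (a¹⁰) is 12 (smallest k with (a¹⁰)ᵏ = e), so (a¹⁰)⁻¹ = (a¹⁰)¹¹ = a¹⁴.
Check: (a¹⁰) · (a¹⁴) → (a¹⁰) · a¹⁴ = e, giving e as required.

Answer: a¹⁴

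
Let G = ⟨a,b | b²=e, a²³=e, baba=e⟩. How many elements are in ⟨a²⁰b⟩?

|⟨a²⁰b⟩| equals the order of a²⁰b. Compute successive powers until reaching e:
  (a²⁰b)¹ = a²⁰b, (a²⁰b)² = e.
The smallest positive k with (a²⁰b)ᵏ = e is 2, so |⟨a²⁰b⟩| = 2.

Answer: 2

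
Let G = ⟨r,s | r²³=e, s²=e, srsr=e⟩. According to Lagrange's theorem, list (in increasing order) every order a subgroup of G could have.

|G| = 46 = 2 · 23. By Lagrange's theorem the order of any subgroup divides 46; the divisors of 46 are 1, 2, 23, 46.

Answer: 1, 2, 23, 46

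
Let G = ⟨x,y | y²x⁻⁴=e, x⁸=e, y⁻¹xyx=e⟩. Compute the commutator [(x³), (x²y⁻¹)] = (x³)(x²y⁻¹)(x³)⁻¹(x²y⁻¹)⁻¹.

[(x³), (x²y⁻¹)] = (x³)·(x²y⁻¹)·(x³)⁻¹·(x²y⁻¹)⁻¹.
  (x³) · (x²y⁻¹) = xy
  (xy) · (x⁵) = y⁻¹
  (y⁻¹) · (x²y) = x⁶

Answer: x⁶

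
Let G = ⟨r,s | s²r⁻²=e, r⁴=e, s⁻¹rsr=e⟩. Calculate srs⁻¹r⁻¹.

[s, r] = s·r·s⁻¹·r⁻¹.
  s · r = rs⁻¹
  (rs⁻¹) · (s⁻¹) = r³
  (r³) · (r³) = r²

Answer: r²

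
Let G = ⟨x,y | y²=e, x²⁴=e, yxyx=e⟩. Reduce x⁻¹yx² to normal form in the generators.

Multiply left to right, reducing at each step:
  (x²³) · y = x²³y
  (x²³y) · x² = x²¹y

Answer: x²¹y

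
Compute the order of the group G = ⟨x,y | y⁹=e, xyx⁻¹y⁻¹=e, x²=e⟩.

Enumerate words in the generators, reducing via the relations: the distinct elements are
  {e, x, y, xy, y², y³, y⁴, y⁵, y⁶, y⁷, y⁸, xy², xy³, xy⁴, xy⁵, xy⁶, xy⁷, xy⁸}.
No further products give new elements, so |G| = 18.

Answer: 18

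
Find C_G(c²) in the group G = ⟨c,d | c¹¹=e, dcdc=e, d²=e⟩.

⟨c²⟩ ⊆ C_G(c²) since powers of c² commute with c²; so |C_G(c²)| ≥ |⟨c²⟩| = 11.
By orbit–stabilizer, |C_G(c²)| = |G| / |conj. class of c²| = 22 / 2 = 11.
The 11 elements commuting with c² are {e, c, c², c³, c⁴, c⁵, c⁶, c⁷, c⁸, c⁹, c¹⁰}.

Answer: {e, c, c², c³, c⁴, c⁵, c⁶, c⁷, c⁸, c⁹, c¹⁰}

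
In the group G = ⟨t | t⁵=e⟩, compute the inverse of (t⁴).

The order of (t⁴) is 5 (smallest k with (t⁴)ᵏ = e), so (t⁴)⁻¹ = (t⁴)⁴ = t.
Check: (t⁴) · t → (t⁴) · t = e, giving e as required.

Answer: t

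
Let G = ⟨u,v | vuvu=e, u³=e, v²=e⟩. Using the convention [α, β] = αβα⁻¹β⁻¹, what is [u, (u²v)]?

[u, (u²v)] = u·(u²v)·u⁻¹·(u²v)⁻¹.
  u · (u²v) = v
  v · (u²) = uv
  (uv) · (u²v) = u²

Answer: u²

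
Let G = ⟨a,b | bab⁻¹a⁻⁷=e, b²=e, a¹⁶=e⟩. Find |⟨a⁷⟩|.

|⟨a⁷⟩| equals the order of a⁷. Compute successive powers until reaching e:
  (a⁷)¹ = a⁷, (a⁷)² = a¹⁴, (a⁷)³ = a⁵, (a⁷)⁴ = a¹², (a⁷)⁵ = a³, (a⁷)⁶ = a¹⁰, (a⁷)⁷ = a, (a⁷)⁸ = a⁸, (a⁷)⁹ = a¹⁵, (a⁷)¹⁰ = a⁶, (a⁷)¹¹ = a¹³, (a⁷)¹² = a⁴, (a⁷)¹³ = a¹¹, (a⁷)¹⁴ = a², (a⁷)¹⁵ = a⁹, (a⁷)¹⁶ = e.
The smallest positive k with (a⁷)ᵏ = e is 16, so |⟨a⁷⟩| = 16.

Answer: 16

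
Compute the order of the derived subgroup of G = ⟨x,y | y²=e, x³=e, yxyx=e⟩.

G' = [G, G] is generated by all commutators. The generator-pair commutators are: [x, y] = x².
The subgroup they normally generate is {e, x, x²}, of order 3.
Check: |G/G'| = 6/3 = 2 is the order of the abelianisation.

Answer: 3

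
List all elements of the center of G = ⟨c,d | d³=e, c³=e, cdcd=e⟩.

An element z ∈ Z(G) iff z commutes with every generator.
For example e is central: e·c = c = c·e; e·d = d = d·e.
Whereas c ∉ Z(G) since c·d = cd ≠ c²d² = d·c.
Checking each of the 12 elements this way gives Z(G) = {e}, of order 1.

Answer: {e}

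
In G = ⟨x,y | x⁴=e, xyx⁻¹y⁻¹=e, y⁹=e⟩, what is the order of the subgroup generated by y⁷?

|⟨y⁷⟩| equals the order of y⁷. Compute successive powers until reaching e:
  (y⁷)¹ = y⁷, (y⁷)² = y⁵, (y⁷)³ = y³, (y⁷)⁴ = y, (y⁷)⁵ = y⁸, (y⁷)⁶ = y⁶, (y⁷)⁷ = y⁴, (y⁷)⁸ = y², (y⁷)⁹ = e.
The smallest positive k with (y⁷)ᵏ = e is 9, so |⟨y⁷⟩| = 9.

Answer: 9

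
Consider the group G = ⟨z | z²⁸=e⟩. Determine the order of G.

G is generated by a single element, so G is cyclic. The relator gives z²⁸ = e and no smaller power is forced to be e, so the 28 powers {e, z, z², z³, z⁴, z⁵, z⁶, z⁷, z⁸, z⁹, z²², z²³, z²¹, z²⁰, z²⁴, z²⁵, z²⁶, z²⁷, z¹², z¹³, z¹¹, z¹⁰, z¹⁴, z¹⁵, z¹⁶, z¹⁷, z¹⁸, z¹⁹} are distinct. Hence |G| = 28.

Answer: 28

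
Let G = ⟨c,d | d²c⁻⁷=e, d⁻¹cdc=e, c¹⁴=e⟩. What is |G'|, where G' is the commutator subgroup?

G' = [G, G] is generated by all commutators. The generator-pair commutators are: [c, d] = c².
The subgroup they normally generate is {e, c², c⁴, c⁶, c⁸, c¹⁰, c¹²}, of order 7.
Check: |G/G'| = 28/7 = 4 is the order of the abelianisation.

Answer: 7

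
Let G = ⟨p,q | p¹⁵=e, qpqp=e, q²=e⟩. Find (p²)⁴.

Compute successive powers of (p²), reducing at each step:
  (p²)²: (p²) · p² = p⁴
  (p²)³: (p⁴) · p² = p⁶
  (p²)⁴: (p⁶) · p² = p⁸

Answer: p⁸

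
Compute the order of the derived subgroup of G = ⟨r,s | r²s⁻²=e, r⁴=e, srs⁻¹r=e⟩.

G' = [G, G] is generated by all commutators. The generator-pair commutators are: [r, s] = r².
The subgroup they normally generate is {e, r²}, of order 2.
Check: |G/G'| = 8/2 = 4 is the order of the abelianisation.

Answer: 2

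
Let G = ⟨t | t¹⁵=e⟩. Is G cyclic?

|G| = 15. The element t has order 15 (its powers give 15 distinct elements), so ⟨t⟩ = G and G is cyclic.

Answer: Yes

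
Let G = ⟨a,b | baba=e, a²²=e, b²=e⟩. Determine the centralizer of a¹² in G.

⟨a¹²⟩ ⊆ C_G(a¹²) since powers of a¹² commute with a¹²; so |C_G(a¹²)| ≥ |⟨a¹²⟩| = 11.
By orbit–stabilizer, |C_G(a¹²)| = |G| / |conj. class of a¹²| = 44 / 2 = 22.
The 22 elements commuting with a¹² are {e, a, a², a³, a⁴, a⁵, a⁶, a⁷, a⁸, a⁹, a¹⁰, a¹¹, a¹², a¹³, a¹⁴, a¹⁵, a¹⁶, a¹⁷, a¹⁸, a¹⁹, a²⁰, a²¹}.

Answer: {e, a, a², a³, a⁴, a⁵, a⁶, a⁷, a⁸, a⁹, a¹⁰, a¹¹, a¹², a¹³, a¹⁴, a¹⁵, a¹⁶, a¹⁷, a¹⁸, a¹⁹, a²⁰, a²¹}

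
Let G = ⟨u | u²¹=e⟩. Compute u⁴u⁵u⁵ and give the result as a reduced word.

Multiply left to right, reducing at each step:
  (u⁴) · u⁵ = u⁹
  (u⁹) · u⁵ = u¹⁴

Answer: u¹⁴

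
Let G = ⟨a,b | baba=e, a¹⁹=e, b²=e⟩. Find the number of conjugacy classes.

The conjugacy classes (representative and size) are:
  [e] (size 1), [a¹⁸] (size 2), [a²] (size 2), [a¹⁶] (size 2), [a⁴] (size 2), [a¹⁴] (size 2), [a¹³] (size 2), [a¹²] (size 2), [a⁸] (size 2), [a⁹] (size 2), [b] (size 19).
Class equation: 1 + 2 + 2 + 2 + 2 + 2 + 2 + 2 + 2 + 2 + 19 = 38 = |G|. So G has 11 conjugacy classes.

Answer: 11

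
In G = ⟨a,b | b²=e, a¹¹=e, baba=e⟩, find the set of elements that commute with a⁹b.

⟨a⁹b⟩ ⊆ C_G(a⁹b) since powers of a⁹b commute with a⁹b; so |C_G(a⁹b)| ≥ |⟨a⁹b⟩| = 2.
By orbit–stabilizer, |C_G(a⁹b)| = |G| / |conj. class of a⁹b| = 22 / 11 = 2.
The 2 elements commuting with a⁹b are {e, a⁹b}.

Answer: {e, a⁹b}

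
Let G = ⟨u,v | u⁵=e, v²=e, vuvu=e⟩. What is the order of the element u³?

Compute successive powers until reaching e:
  (u³)¹ = u³, (u³)² = u, (u³)³ = u⁴, (u³)⁴ = u², (u³)⁵ = e.
The smallest positive k with (u³)ᵏ = e is 5.

Answer: 5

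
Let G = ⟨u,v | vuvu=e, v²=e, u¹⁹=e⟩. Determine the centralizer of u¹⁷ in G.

⟨u¹⁷⟩ ⊆ C_G(u¹⁷) since powers of u¹⁷ commute with u¹⁷; so |C_G(u¹⁷)| ≥ |⟨u¹⁷⟩| = 19.
By orbit–stabilizer, |C_G(u¹⁷)| = |G| / |conj. class of u¹⁷| = 38 / 2 = 19.
The 19 elements commuting with u¹⁷ are {e, u, u², u³, u⁴, u⁵, u⁶, u⁷, u⁸, u⁹, u¹⁰, u¹¹, u¹², u¹³, u¹⁴, u¹⁵, u¹⁶, u¹⁷, u¹⁸}.

Answer: {e, u, u², u³, u⁴, u⁵, u⁶, u⁷, u⁸, u⁹, u¹⁰, u¹¹, u¹², u¹³, u¹⁴, u¹⁵, u¹⁶, u¹⁷, u¹⁸}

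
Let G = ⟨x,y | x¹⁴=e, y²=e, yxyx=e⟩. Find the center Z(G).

An element z ∈ Z(G) iff z commutes with every generator.
For example x⁷ is central: (x⁷)·x = x⁸ = x·(x⁷); (x⁷)·y = x⁷y = y·(x⁷).
Whereas x ∉ Z(G) since x·y = xy ≠ x¹³y = y·x.
Checking each of the 28 elements this way gives Z(G) = {e, x⁷}, of order 2.

Answer: {e, x⁷}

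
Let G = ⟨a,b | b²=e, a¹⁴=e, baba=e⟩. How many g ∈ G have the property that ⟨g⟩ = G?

⟨g⟩ = G would require ord(g) = |G| = 28, but the maximum element order in G is 14 < 28. So G is not cyclic and no single element generates it: the count is 0.

Answer: 0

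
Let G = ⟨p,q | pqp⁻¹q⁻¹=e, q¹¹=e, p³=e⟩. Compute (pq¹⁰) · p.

Compute (pq¹⁰) · p by multiplying left to right and reducing via the relations at each step:
  (pq¹⁰) · p = p²q¹⁰

Answer: p²q¹⁰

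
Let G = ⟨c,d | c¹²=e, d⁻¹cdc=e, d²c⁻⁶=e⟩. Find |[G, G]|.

G' = [G, G] is generated by all commutators. The generator-pair commutators are: [c, d] = c².
The subgroup they normally generate is {e, c², c⁴, c⁶, c⁸, c¹⁰}, of order 6.
Check: |G/G'| = 24/6 = 4 is the order of the abelianisation.

Answer: 6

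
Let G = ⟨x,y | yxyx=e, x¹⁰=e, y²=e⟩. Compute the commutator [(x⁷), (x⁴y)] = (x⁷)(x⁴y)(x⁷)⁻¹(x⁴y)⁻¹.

[(x⁷), (x⁴y)] = (x⁷)·(x⁴y)·(x⁷)⁻¹·(x⁴y)⁻¹.
  (x⁷) · (x⁴y) = xy
  (xy) · (x³) = x⁸y
  (x⁸y) · (x⁴y) = x⁴

Answer: x⁴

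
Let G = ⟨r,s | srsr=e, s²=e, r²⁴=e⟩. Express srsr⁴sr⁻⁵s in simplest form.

Multiply left to right, reducing at each step:
  s · r = r²³s
  (r²³s) · s = r²³
  (r²³) · r⁴ = r³
  (r³) · s = r³s
  (r³s) · r⁻⁵ = r⁸s
  (r⁸s) · s = r⁸

Answer: r⁸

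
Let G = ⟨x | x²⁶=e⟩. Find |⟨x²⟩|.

|⟨x²⟩| equals the order of x². Compute successive powers until reaching e:
  (x²)¹ = x², (x²)² = x⁴, (x²)³ = x⁶, (x²)⁴ = x⁸, (x²)⁵ = x¹⁰, (x²)⁶ = x¹², (x²)⁷ = x¹⁴, (x²)⁸ = x¹⁶, (x²)⁹ = x¹⁸, (x²)¹⁰ = x²⁰, (x²)¹¹ = x²², (x²)¹² = x²⁴, (x²)¹³ = e.
The smallest positive k with (x²)ᵏ = e is 13, so |⟨x²⟩| = 13.

Answer: 13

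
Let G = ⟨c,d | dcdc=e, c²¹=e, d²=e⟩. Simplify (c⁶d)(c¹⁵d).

Compute (c⁶d) · (c¹⁵d) by multiplying left to right and reducing via the relations at each step:
  (c⁶d) · c¹⁵ = c¹²d
  (c¹²d) · d = c¹²

Answer: c¹²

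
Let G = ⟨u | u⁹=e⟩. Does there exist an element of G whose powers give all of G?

|G| = 9. The element u has order 9 (its powers give 9 distinct elements), so ⟨u⟩ = G and G is cyclic.

Answer: Yes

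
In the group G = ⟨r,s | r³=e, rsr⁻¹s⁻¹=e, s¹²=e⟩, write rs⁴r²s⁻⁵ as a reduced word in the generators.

Multiply left to right, reducing at each step:
  r · s⁴ = rs⁴
  (rs⁴) · r² = s⁴
  (s⁴) · s⁻⁵ = s¹¹

Answer: s¹¹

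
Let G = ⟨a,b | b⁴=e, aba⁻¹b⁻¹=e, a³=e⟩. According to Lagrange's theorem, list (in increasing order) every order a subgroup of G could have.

|G| = 12 = 2² · 3. By Lagrange's theorem the order of any subgroup divides 12; the divisors of 12 are 1, 2, 3, 4, 6, 12.

Answer: 1, 2, 3, 4, 6, 12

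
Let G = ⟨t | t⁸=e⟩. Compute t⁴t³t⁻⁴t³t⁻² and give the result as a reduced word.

Multiply left to right, reducing at each step:
  (t⁴) · t³ = t⁷
  (t⁷) · t⁻⁴ = t³
  (t³) · t³ = t⁶
  (t⁶) · t⁻² = t⁴

Answer: t⁴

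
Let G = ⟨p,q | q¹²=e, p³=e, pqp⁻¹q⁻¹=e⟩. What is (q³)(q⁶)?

Compute (q³) · (q⁶) by multiplying left to right and reducing via the relations at each step:
  (q³) · q⁶ = q⁹

Answer: q⁹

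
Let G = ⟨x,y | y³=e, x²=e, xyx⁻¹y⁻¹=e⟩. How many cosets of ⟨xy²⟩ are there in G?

First find ord(xy²) by computing successive powers:
  (xy²)¹ = xy², (xy²)² = y, (xy²)³ = x, (xy²)⁴ = y², (xy²)⁵ = xy, (xy²)⁶ = e.
So |⟨xy²⟩| = ord(xy²) = 6. With |G| = 6, by Lagrange [G : ⟨xy²⟩] = 6/6 = 1.

Answer: 1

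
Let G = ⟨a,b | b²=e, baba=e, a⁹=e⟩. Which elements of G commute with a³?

⟨a³⟩ ⊆ C_G(a³) since powers of a³ commute with a³; so |C_G(a³)| ≥ |⟨a³⟩| = 3.
By orbit–stabilizer, |C_G(a³)| = |G| / |conj. class of a³| = 18 / 2 = 9.
The 9 elements commuting with a³ are {e, a, a², a³, a⁴, a⁵, a⁶, a⁷, a⁸}.

Answer: {e, a, a², a³, a⁴, a⁵, a⁶, a⁷, a⁸}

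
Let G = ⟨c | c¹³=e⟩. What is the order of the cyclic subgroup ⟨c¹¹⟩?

|⟨c¹¹⟩| equals the order of c¹¹. Compute successive powers until reaching e:
  (c¹¹)¹ = c¹¹, (c¹¹)² = c⁹, (c¹¹)³ = c⁷, (c¹¹)⁴ = c⁵, (c¹¹)⁵ = c³, (c¹¹)⁶ = c, (c¹¹)⁷ = c¹², (c¹¹)⁸ = c¹⁰, (c¹¹)⁹ = c⁸, (c¹¹)¹⁰ = c⁶, (c¹¹)¹¹ = c⁴, (c¹¹)¹² = c², (c¹¹)¹³ = e.
The smallest positive k with (c¹¹)ᵏ = e is 13, so |⟨c¹¹⟩| = 13.

Answer: 13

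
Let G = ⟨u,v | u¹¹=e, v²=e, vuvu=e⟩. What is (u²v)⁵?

Compute successive powers of (u²v), reducing at each step:
  (u²v)²: (u²v) · u² = v;   v · v = e
  (u²v)³: e · u² = u²;   (u²) · v = u²v
  (u²v)⁴: (u²v) · u² = v;   v · v = e
  (u²v)⁵: e · u² = u²;   (u²) · v = u²v

Answer: u²v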